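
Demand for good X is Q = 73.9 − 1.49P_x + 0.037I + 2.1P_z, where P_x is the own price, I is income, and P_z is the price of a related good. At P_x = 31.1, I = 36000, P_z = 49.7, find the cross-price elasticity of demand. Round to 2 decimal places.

Evaluating quantity at (P_x, I, P_z) gives Q = 73.9 − 1.49(31.1) + 0.037(36000) + 2.1(49.7) = 73.9 − 46.339 + 1332 + 104.37 = 1463.931.
∂Q/∂P_z = +2.1, so E_xy = 2.1·(49.7/1463.931) ≈ 0.07.
E_xy > 0: the goods are substitutes.

0.07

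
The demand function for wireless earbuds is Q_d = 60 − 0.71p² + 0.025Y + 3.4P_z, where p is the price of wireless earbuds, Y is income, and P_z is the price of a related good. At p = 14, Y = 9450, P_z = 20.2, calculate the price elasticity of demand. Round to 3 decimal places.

-1.233

At the given point, Q_d = 60 − 0.71(14)² + 0.025(9450) + 3.4(20.2) = 60 − 139.16 + 236.25 + 68.68 = 225.77.
∂Q_d/∂p = −2·0.71·p = -19.88, so E_p = -19.88·(14/225.77) ≈ -1.233.
|E_p| > 1: demand is elastic.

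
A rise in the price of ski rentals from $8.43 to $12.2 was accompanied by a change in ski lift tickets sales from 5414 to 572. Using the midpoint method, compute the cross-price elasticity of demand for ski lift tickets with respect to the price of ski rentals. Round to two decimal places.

%ΔQ_x = (572 − 5414)/[(5414+572)/2] = -4842/2993 ≈ -1.6178.
%ΔP_y = (12.2 − 8.43)/[(8.43+12.2)/2] ≈ 0.3655.
E_xy = -1.6178/0.3655 ≈ -4.43.
E_xy < 0, so ski lift tickets and ski rentals are complements.

-4.43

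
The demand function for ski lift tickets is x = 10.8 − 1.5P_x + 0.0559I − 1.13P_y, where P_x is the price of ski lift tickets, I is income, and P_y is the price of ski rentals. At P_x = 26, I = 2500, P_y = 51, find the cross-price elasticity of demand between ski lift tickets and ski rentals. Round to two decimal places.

First evaluate x: 10.8 − 1.5(26) + 0.0559(2500) − 1.13(51) = 10.8 − 39 + 139.75 − 57.63 = 53.92.
∂x/∂P_y = −1.13, so E_xy = -1.13·(51/53.92) ≈ -1.07.
E_xy < 0: the goods are complements.

-1.07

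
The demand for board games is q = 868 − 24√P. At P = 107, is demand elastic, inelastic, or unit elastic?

At P = 107, q = 619.7421.
dq/dP = −24/(2√P) = −24/(2·10.3441).
Point elasticity E = (dq/dP)·(P/q) = -1.1601 × 107/619.7421 ≈ -0.200.
|E| ≈ 0.200 < 1, so demand is inelastic.

inelastic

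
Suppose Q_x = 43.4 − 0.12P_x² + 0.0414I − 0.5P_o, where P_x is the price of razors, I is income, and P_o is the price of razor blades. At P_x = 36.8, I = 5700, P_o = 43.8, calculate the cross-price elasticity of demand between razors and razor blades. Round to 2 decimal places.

Substituting, Q_x = 43.4 − 0.12(36.8)² + 0.0414(5700) − 0.5(43.8) = 43.4 − 162.5088 + 235.98 − 21.9 = 94.9712.
∂Q_x/∂P_o = −0.5, so E_xy = -0.5·(43.8/94.9712) ≈ -0.23.
E_xy < 0: the goods are complements.

-0.23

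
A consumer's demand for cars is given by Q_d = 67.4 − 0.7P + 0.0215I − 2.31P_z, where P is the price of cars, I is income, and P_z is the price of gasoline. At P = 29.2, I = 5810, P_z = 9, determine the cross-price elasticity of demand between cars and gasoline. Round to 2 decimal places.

At the given point, Q_d = 67.4 − 0.7(29.2) + 0.0215(5810) − 2.31(9) = 67.4 − 20.44 + 124.915 − 20.79 = 151.085.
∂Q_d/∂P_z = −2.31, so E_xy = -2.31·(9/151.085) ≈ -0.14.
E_xy < 0: the goods are complements.

-0.14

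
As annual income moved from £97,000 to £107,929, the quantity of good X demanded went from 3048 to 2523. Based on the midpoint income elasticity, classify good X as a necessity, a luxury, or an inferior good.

inferior

%ΔQ = (2523 − 3048)/[(3048+2523)/2] = -525/2785.5 ≈ -0.1885.
%ΔI = (107,929 − 97,000)/[(97,000+107,929)/2] = 10929/102464.5 ≈ 0.1067.
E_I = %ΔQ/%ΔI ≈ -1.767.
E_I < 0: inferior good.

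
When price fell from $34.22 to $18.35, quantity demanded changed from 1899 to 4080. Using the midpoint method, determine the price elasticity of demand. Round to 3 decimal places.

%Δq = (4080 − 1899)/[(1899 + 4080)/2] = 2181/2989.5 ≈ 0.7296.
%ΔP = (18.35 − 34.22)/[(34.22 + 18.35)/2] = -15.87/26.285 ≈ -0.6038.
Arc elasticity E = %Δq/%ΔP ≈ 0.7296/-0.6038 ≈ -1.208.
|E| > 1: demand is elastic over this range.

-1.208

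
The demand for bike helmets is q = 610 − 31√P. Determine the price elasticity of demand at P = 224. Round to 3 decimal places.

-1.589

At P = 224, q = 146.0345.
dq/dP = −31/(2√P) = −31/(2·14.9666).
Point elasticity E = (dq/dP)·(P/q) = -1.0356 × 224/146.0345 ≈ -1.589.
|E| > 1, so demand is elastic at this price.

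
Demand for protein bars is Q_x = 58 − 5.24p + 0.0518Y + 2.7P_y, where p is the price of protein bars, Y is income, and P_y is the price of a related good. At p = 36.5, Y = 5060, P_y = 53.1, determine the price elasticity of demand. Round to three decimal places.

-0.703

Substituting, Q_x = 58 − 5.24(36.5) + 0.0518(5060) + 2.7(53.1) = 58 − 191.26 + 262.108 + 143.37 = 272.218.
∂Q_x/∂p = −5.24, so E_p = (−5.24)·(36.5/272.218) ≈ -0.703.
|E_p| < 1: demand is inelastic.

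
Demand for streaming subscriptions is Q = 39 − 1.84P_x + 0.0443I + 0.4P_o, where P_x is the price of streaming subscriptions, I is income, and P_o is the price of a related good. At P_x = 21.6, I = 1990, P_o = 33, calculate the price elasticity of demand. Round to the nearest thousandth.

At the given point, Q = 39 − 1.84(21.6) + 0.0443(1990) + 0.4(33) = 39 − 39.744 + 88.157 + 13.2 = 100.613.
∂Q/∂P_x = −1.84, so E_p = (−1.84)·(21.6/100.613) ≈ -0.395.
|E_p| < 1: demand is inelastic.

-0.395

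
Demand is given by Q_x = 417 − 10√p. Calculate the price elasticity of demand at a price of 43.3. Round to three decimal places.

-0.094

At p = 43.3, Q_x = 351.1973.
dQ_x/dp = −10/(2√p) = −10/(2·6.5803).
Point elasticity E = (dQ_x/dp)·(p/Q_x) = -0.7598 × 43.3/351.1973 ≈ -0.094.
|E| < 1, so demand is inelastic at this price.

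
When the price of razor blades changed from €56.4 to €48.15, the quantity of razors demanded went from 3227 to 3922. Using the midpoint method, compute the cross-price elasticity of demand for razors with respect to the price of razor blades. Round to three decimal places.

-1.232

%ΔQ_x = (3922 − 3227)/[(3227+3922)/2] = 695/3574.5 ≈ 0.1944.
%ΔP_y = (48.15 − 56.4)/[(56.4+48.15)/2] ≈ -0.1578.
E_xy = 0.1944/-0.1578 ≈ -1.232.
E_xy < 0, so razors and razor blades are complements.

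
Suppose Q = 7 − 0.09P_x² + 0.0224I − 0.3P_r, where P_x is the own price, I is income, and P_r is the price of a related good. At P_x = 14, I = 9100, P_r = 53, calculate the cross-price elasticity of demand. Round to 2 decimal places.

-0.09

At the given point, Q = 7 − 0.09(14)² + 0.0224(9100) − 0.3(53) = 7 − 17.64 + 203.84 − 15.9 = 177.3.
∂Q/∂P_r = −0.3, so E_xy = -0.3·(53/177.3) ≈ -0.09.
E_xy < 0: the goods are complements.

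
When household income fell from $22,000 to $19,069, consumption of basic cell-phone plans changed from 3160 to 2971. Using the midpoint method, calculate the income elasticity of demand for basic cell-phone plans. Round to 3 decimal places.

%ΔQ = (2971 − 3160)/[(3160+2971)/2] = -189/3065.5 ≈ -0.0617.
%ΔI = (19,069 − 22,000)/[(22,000+19,069)/2] = -2931/20534.5 ≈ -0.1427.
E_I = %ΔQ/%ΔI ≈ 0.432.
E_I ∈ (0,1): normal good (necessity).

0.432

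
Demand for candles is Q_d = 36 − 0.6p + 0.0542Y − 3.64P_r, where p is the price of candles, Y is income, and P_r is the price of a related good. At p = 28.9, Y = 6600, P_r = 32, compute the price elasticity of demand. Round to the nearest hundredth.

Q_d = 36 − 0.6(28.9) + 0.0542(6600) − 3.64(32) = 36 − 17.34 + 357.72 − 116.48 = 259.9.
∂Q_d/∂p = −0.6, so E_p = (−0.6)·(28.9/259.9) ≈ -0.07.
|E_p| < 1: demand is inelastic.

-0.07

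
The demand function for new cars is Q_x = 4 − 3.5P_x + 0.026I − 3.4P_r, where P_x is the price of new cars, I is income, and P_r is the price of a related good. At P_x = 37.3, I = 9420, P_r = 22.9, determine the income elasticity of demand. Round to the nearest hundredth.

Q_x = 4 − 3.5(37.3) + 0.026(9420) − 3.4(22.9) = 4 − 130.55 + 244.92 − 77.86 = 40.51.
∂Q_x/∂I = +0.026, so E_I = 0.026·(9420/40.51) ≈ 6.05.
E_I > 1: normal good (luxury).

6.05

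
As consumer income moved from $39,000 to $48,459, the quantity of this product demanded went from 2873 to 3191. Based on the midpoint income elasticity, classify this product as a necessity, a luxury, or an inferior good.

necessity

%ΔQ = (3191 − 2873)/[(2873+3191)/2] = 318/3032 ≈ 0.1049.
%ΔY = (48,459 − 39,000)/[(39,000+48,459)/2] = 9459/43729.5 ≈ 0.2163.
E_I = %ΔQ/%ΔY ≈ 0.485.
E_I ∈ (0,1): normal good (necessity).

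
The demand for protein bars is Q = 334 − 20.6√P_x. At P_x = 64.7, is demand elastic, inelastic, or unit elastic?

inelastic

At P_x = 64.7, Q = 168.3012.
dQ/dP_x = −20.6/(2√P_x) = −20.6/(2·8.0436).
Point elasticity E = (dQ/dP_x)·(P_x/Q) = -1.2805 × 64.7/168.3012 ≈ -0.492.
|E| ≈ 0.492 < 1, so demand is inelastic.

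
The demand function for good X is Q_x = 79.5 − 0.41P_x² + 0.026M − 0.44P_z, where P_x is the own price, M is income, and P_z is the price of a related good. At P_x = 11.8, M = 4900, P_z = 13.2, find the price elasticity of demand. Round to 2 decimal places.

-0.79

Evaluating quantity at (P_x, M, P_z) gives Q_x = 79.5 − 0.41(11.8)² + 0.026(4900) − 0.44(13.2) = 79.5 − 57.0884 + 127.4 − 5.808 = 144.0036.
∂Q_x/∂P_x = −2·0.41·P_x = -9.676, so E_p = -9.676·(11.8/144.0036) ≈ -0.79.
|E_p| < 1: demand is inelastic.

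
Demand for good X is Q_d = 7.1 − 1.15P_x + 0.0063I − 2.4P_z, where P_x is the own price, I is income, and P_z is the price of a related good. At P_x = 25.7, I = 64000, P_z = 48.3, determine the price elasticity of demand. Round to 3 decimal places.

-0.112

Q_d = 7.1 − 1.15(25.7) + 0.0063(64000) − 2.4(48.3) = 7.1 − 29.555 + 403.2 − 115.92 = 264.825.
∂Q_d/∂P_x = −1.15, so E_p = (−1.15)·(25.7/264.825) ≈ -0.112.
|E_p| < 1: demand is inelastic.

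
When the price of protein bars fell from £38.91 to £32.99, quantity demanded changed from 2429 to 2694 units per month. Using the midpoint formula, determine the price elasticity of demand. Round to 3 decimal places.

-0.628

%Δq = (2694 − 2429)/[(2429 + 2694)/2] = 265/2561.5 ≈ 0.1035.
%ΔP = (32.99 − 38.91)/[(38.91 + 32.99)/2] = -5.92/35.95 ≈ -0.1647.
Arc elasticity E = %Δq/%ΔP ≈ 0.1035/-0.1647 ≈ -0.628.
|E| < 1: demand is inelastic over this range.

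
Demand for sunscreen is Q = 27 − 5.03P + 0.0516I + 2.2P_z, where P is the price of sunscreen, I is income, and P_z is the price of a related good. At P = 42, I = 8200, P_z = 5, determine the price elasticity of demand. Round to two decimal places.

Q = 27 − 5.03(42) + 0.0516(8200) + 2.2(5) = 27 − 211.26 + 423.12 + 11 = 249.86.
∂Q/∂P = −5.03, so E_p = (−5.03)·(42/249.86) ≈ -0.85.
|E_p| < 1: demand is inelastic.

-0.85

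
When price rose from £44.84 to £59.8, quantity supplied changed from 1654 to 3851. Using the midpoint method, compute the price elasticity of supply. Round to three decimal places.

%Δq = (3851 − 1654)/[(1654 + 3851)/2] = 2197/2752.5 ≈ 0.7982.
%ΔP = (59.8 − 44.84)/[(44.84 + 59.8)/2] = 14.96/52.32 ≈ 0.2859.
Arc elasticity E = %Δq/%ΔP ≈ 0.7982/0.2859 ≈ 2.792.
|E| > 1: supply is elastic over this range.

2.792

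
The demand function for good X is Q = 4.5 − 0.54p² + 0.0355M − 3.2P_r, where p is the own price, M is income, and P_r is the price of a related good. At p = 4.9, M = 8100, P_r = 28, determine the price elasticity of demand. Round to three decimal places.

At the given point, Q = 4.5 − 0.54(4.9)² + 0.0355(8100) − 3.2(28) = 4.5 − 12.9654 + 287.55 − 89.6 = 189.4846.
∂Q/∂p = −2·0.54·p = -5.292, so E_p = -5.292·(4.9/189.4846) ≈ -0.137.
|E_p| < 1: demand is inelastic.

-0.137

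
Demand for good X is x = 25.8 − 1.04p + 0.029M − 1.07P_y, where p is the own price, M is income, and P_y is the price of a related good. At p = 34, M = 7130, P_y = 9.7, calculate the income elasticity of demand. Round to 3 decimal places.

1.107

Substituting, x = 25.8 − 1.04(34) + 0.029(7130) − 1.07(9.7) = 25.8 − 35.36 + 206.77 − 10.379 = 186.831.
∂x/∂M = +0.029, so E_I = 0.029·(7130/186.831) ≈ 1.107.
E_I > 1: normal good (luxury).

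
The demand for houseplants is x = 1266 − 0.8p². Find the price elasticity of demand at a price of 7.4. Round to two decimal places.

At p = 7.4, x = 1222.192.
dx/dp = −2·0.8·p = −11.84.
Point elasticity E = (dx/dp)·(p/x) = -11.84 × 7.4/1222.192 ≈ -0.07.
|E| < 1, so demand is inelastic at this price.

-0.07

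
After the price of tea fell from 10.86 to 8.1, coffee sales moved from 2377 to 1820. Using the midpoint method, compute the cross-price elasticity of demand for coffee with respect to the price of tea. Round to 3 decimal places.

0.912

%ΔQ_x = (1820 − 2377)/[(2377+1820)/2] = -557/2098.5 ≈ -0.2654.
%ΔP_y = (8.1 − 10.86)/[(10.86+8.1)/2] ≈ -0.2911.
E_xy = -0.2654/-0.2911 ≈ 0.912.
E_xy > 0, so coffee and tea are substitutes.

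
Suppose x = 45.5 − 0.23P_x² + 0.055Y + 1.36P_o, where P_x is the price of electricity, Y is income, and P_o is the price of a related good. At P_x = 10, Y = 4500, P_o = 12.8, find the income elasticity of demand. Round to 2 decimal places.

First evaluate x: 45.5 − 0.23(10)² + 0.055(4500) + 1.36(12.8) = 45.5 − 23 + 247.5 + 17.408 = 287.408.
∂x/∂Y = +0.055, so E_I = 0.055·(4500/287.408) ≈ 0.86.
E_I ∈ (0,1): normal good (necessity).

0.86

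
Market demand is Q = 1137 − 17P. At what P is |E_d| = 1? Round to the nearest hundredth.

33.44

For linear demand Q = a − bP, E = −bP/(a − bP). |E| = 1 ⇒ bP = a − bP ⇒ P = a/(2b).
P = 1137/(2·17) ≈ 33.44.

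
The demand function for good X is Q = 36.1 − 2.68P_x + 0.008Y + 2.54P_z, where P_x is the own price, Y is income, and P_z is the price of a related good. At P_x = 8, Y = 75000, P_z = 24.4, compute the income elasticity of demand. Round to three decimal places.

Q = 36.1 − 2.68(8) + 0.008(75000) + 2.54(24.4) = 36.1 − 21.44 + 600 + 61.976 = 676.636.
∂Q/∂Y = +0.008, so E_I = 0.008·(75000/676.636) ≈ 0.887.
E_I ∈ (0,1): normal good (necessity).

0.887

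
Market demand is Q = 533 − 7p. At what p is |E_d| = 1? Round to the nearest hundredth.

38.07

For linear demand Q = a − bp, E = −bp/(a − bp). |E| = 1 ⇒ bp = a − bp ⇒ p = a/(2b).
p = 533/(2·7) ≈ 38.07.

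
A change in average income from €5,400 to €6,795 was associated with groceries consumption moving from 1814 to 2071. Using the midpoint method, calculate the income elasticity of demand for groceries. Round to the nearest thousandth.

%ΔQ = (2071 − 1814)/[(1814+2071)/2] = 257/1942.5 ≈ 0.1323.
%ΔI = (6,795 − 5,400)/[(5,400+6,795)/2] = 1395/6097.5 ≈ 0.2288.
E_I = %ΔQ/%ΔI ≈ 0.578.
E_I ∈ (0,1): normal good (necessity).

0.578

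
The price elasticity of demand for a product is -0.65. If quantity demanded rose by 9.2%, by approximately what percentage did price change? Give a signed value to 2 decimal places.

-14.15

%ΔQ ≈ E × %ΔP ⇒ %ΔP = %ΔQ / E = (9.2%)/(-0.65) ≈ -14.15%.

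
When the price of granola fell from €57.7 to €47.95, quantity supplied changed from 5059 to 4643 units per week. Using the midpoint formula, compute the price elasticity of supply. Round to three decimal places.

0.465

%Δq = (4643 − 5059)/[(5059 + 4643)/2] = -416/4851 ≈ -0.0858.
%Δp = (47.95 − 57.7)/[(57.7 + 47.95)/2] = -9.75/52.825 ≈ -0.1846.
Arc elasticity E = %Δq/%Δp ≈ -0.0858/-0.1846 ≈ 0.465.
|E| < 1: supply is inelastic over this range.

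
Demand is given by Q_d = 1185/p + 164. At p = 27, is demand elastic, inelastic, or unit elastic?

At p = 27, Q_d = 207.8889.
dQ_d/dp = −1185/p² = −1.6255.
Point elasticity E = (dQ_d/dp)·(p/Q_d) = -1.6255 × 27/207.8889 ≈ -0.211.
|E| ≈ 0.211 < 1, so demand is inelastic.

inelastic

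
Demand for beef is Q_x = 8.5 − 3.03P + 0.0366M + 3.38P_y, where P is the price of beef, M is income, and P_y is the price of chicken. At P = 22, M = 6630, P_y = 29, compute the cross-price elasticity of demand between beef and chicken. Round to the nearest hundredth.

0.35

At the given point, Q_x = 8.5 − 3.03(22) + 0.0366(6630) + 3.38(29) = 8.5 − 66.66 + 242.658 + 98.02 = 282.518.
∂Q_x/∂P_y = +3.38, so E_xy = 3.38·(29/282.518) ≈ 0.35.
E_xy > 0: the goods are substitutes.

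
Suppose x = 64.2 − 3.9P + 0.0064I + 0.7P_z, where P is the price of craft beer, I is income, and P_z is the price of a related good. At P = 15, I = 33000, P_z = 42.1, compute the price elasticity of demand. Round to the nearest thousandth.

-0.237

x = 64.2 − 3.9(15) + 0.0064(33000) + 0.7(42.1) = 64.2 − 58.5 + 211.2 + 29.47 = 246.37.
∂x/∂P = −3.9, so E_p = (−3.9)·(15/246.37) ≈ -0.237.
|E_p| < 1: demand is inelastic.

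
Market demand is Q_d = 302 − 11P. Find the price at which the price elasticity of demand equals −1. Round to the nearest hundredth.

13.73

For linear demand Q_d = a − bP, E = −bP/(a − bP). |E| = 1 ⇒ bP = a − bP ⇒ P = a/(2b).
P = 302/(2·11) ≈ 13.73.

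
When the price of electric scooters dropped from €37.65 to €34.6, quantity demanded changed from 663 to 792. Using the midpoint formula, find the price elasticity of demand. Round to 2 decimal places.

%Δq = (792 − 663)/[(663 + 792)/2] = 129/727.5 ≈ 0.1773.
%ΔP = (34.6 − 37.65)/[(37.65 + 34.6)/2] = -3.05/36.125 ≈ -0.0844.
Arc elasticity E = %Δq/%ΔP ≈ 0.1773/-0.0844 ≈ -2.10.
|E| > 1: demand is elastic over this range.

-2.10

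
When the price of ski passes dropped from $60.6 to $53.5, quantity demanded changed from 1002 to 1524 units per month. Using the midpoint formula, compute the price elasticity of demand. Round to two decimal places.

-3.32

%Δq = (1524 − 1002)/[(1002 + 1524)/2] = 522/1263 ≈ 0.4133.
%Δp = (53.5 − 60.6)/[(60.6 + 53.5)/2] = -7.1/57.05 ≈ -0.1245.
Arc elasticity E = %Δq/%Δp ≈ 0.4133/-0.1245 ≈ -3.32.
|E| > 1: demand is elastic over this range.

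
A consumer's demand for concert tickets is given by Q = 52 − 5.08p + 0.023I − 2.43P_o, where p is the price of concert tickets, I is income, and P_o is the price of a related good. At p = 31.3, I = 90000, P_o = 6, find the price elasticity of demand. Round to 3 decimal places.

-0.082

At the given point, Q = 52 − 5.08(31.3) + 0.023(90000) − 2.43(6) = 52 − 159.004 + 2070 − 14.58 = 1948.416.
∂Q/∂p = −5.08, so E_p = (−5.08)·(31.3/1948.416) ≈ -0.082.
|E_p| < 1: demand is inelastic.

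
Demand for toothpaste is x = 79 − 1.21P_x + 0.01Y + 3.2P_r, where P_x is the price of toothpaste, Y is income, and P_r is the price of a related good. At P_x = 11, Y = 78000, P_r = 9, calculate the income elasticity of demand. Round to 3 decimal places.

0.892

Substituting, x = 79 − 1.21(11) + 0.01(78000) + 3.2(9) = 79 − 13.31 + 780 + 28.8 = 874.49.
∂x/∂Y = +0.01, so E_I = 0.01·(78000/874.49) ≈ 0.892.
E_I ∈ (0,1): normal good (necessity).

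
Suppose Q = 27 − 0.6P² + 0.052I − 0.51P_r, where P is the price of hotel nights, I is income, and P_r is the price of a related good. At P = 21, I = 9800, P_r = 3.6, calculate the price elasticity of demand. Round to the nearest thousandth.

Evaluating quantity at (P, I, P_r) gives Q = 27 − 0.6(21)² + 0.052(9800) − 0.51(3.6) = 27 − 264.6 + 509.6 − 1.836 = 270.164.
∂Q/∂P = −2·0.6·P = -25.2, so E_p = -25.2·(21/270.164) ≈ -1.959.
|E_p| > 1: demand is elastic.

-1.959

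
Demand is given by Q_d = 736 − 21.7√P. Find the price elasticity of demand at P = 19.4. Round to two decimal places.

At P = 19.4, Q_d = 640.4214.
dQ_d/dP = −21.7/(2√P) = −21.7/(2·4.4045).
Point elasticity E = (dQ_d/dP)·(P/Q_d) = -2.4634 × 19.4/640.4214 ≈ -0.07.
|E| < 1, so demand is inelastic at this price.

-0.07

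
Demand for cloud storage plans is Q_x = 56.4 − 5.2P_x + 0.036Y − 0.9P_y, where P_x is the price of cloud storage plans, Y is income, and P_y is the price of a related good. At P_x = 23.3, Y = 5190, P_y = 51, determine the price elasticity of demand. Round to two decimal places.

Q_x = 56.4 − 5.2(23.3) + 0.036(5190) − 0.9(51) = 56.4 − 121.16 + 186.84 − 45.9 = 76.18.
∂Q_x/∂P_x = −5.2, so E_p = (−5.2)·(23.3/76.18) ≈ -1.59.
|E_p| > 1: demand is elastic.

-1.59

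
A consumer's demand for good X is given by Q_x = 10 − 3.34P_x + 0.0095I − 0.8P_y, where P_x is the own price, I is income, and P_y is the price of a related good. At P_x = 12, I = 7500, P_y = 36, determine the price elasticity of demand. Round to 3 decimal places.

Substituting, Q_x = 10 − 3.34(12) + 0.0095(7500) − 0.8(36) = 10 − 40.08 + 71.25 − 28.8 = 12.37.
∂Q_x/∂P_x = −3.34, so E_p = (−3.34)·(12/12.37) ≈ -3.240.
|E_p| > 1: demand is elastic.

-3.240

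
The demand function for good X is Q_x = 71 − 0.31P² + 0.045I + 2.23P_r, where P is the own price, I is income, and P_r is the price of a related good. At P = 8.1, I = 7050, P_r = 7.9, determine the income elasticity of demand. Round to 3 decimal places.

0.823

Substituting, Q_x = 71 − 0.31(8.1)² + 0.045(7050) + 2.23(7.9) = 71 − 20.3391 + 317.25 + 17.617 = 385.5279.
∂Q_x/∂I = +0.045, so E_I = 0.045·(7050/385.5279) ≈ 0.823.
E_I ∈ (0,1): normal good (necessity).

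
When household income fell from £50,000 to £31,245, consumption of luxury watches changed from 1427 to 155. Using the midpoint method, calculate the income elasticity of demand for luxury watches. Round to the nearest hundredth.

3.48

%ΔQ = (155 − 1427)/[(1427+155)/2] = -1272/791 ≈ -1.6081.
%ΔI = (31,245 − 50,000)/[(50,000+31,245)/2] = -18755/40622.5 ≈ -0.4617.
E_I = %ΔQ/%ΔI ≈ 3.48.
E_I > 1: normal good (luxury).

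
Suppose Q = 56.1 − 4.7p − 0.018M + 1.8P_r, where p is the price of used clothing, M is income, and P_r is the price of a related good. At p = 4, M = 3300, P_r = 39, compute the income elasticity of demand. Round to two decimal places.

Evaluating quantity at (p, M, P_r) gives Q = 56.1 − 4.7(4) − 0.018(3300) + 1.8(39) = 56.1 − 18.8 − 59.4 + 70.2 = 48.1.
∂Q/∂M = −0.018, so E_I = -0.018·(3300/48.1) ≈ -1.23.
E_I < 0: inferior good.

-1.23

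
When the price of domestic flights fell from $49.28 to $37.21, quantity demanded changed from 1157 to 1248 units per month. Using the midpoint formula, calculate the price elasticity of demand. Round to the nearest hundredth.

%Δq = (1248 − 1157)/[(1157 + 1248)/2] = 91/1202.5 ≈ 0.0757.
%ΔP = (37.21 − 49.28)/[(49.28 + 37.21)/2] = -12.07/43.245 ≈ -0.2791.
Arc elasticity E = %Δq/%ΔP ≈ 0.0757/-0.2791 ≈ -0.27.
|E| < 1: demand is inelastic over this range.

-0.27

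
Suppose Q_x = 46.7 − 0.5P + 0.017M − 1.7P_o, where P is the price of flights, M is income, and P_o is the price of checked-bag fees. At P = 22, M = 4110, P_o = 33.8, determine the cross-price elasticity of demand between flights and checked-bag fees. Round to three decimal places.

-1.194

First evaluate Q_x: 46.7 − 0.5(22) + 0.017(4110) − 1.7(33.8) = 46.7 − 11 + 69.87 − 57.46 = 48.11.
∂Q_x/∂P_o = −1.7, so E_xy = -1.7·(33.8/48.11) ≈ -1.194.
E_xy < 0: the goods are complements.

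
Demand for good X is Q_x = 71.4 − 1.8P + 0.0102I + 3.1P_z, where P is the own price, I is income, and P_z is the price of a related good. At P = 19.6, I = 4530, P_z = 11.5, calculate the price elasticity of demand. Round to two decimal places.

-0.30

Substituting, Q_x = 71.4 − 1.8(19.6) + 0.0102(4530) + 3.1(11.5) = 71.4 − 35.28 + 46.206 + 35.65 = 117.976.
∂Q_x/∂P = −1.8, so E_p = (−1.8)·(19.6/117.976) ≈ -0.30.
|E_p| < 1: demand is inelastic.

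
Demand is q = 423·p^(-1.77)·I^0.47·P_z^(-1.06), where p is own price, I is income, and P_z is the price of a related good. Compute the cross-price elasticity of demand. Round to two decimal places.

For a Cobb–Douglas (constant-elasticity) form q = A·P_z^α·…, the elasticity with respect to P_z equals the exponent α at every point.
Here the exponent on P_z is -1.06, so the cross-price elasticity of demand is -1.06.

-1.06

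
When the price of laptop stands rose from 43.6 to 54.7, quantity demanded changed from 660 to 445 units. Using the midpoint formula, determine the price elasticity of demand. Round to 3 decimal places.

%ΔQ = (445 − 660)/[(660 + 445)/2] = -215/552.5 ≈ -0.3891.
%ΔP = (54.7 − 43.6)/[(43.6 + 54.7)/2] = 11.1/49.15 ≈ 0.2258.
Arc elasticity E = %ΔQ/%ΔP ≈ -0.3891/0.2258 ≈ -1.723.
|E| > 1: demand is elastic over this range.

-1.723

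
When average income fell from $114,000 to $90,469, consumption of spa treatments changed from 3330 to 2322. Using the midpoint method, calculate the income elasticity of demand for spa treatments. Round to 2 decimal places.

1.55

%ΔQ = (2322 − 3330)/[(3330+2322)/2] = -1008/2826 ≈ -0.3567.
%ΔI = (90,469 − 114,000)/[(114,000+90,469)/2] = -23531/102234.5 ≈ -0.2302.
E_I = %ΔQ/%ΔI ≈ 1.55.
E_I > 1: normal good (luxury).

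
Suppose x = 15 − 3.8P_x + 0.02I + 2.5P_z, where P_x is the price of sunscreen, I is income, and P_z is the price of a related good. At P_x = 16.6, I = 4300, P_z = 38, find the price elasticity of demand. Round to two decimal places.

-0.47

Substituting, x = 15 − 3.8(16.6) + 0.02(4300) + 2.5(38) = 15 − 63.08 + 86 + 95 = 132.92.
∂x/∂P_x = −3.8, so E_p = (−3.8)·(16.6/132.92) ≈ -0.47.
|E_p| < 1: demand is inelastic.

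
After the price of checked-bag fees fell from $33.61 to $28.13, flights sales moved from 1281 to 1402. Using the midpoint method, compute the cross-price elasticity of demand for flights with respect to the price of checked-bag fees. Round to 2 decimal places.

%ΔQ_x = (1402 − 1281)/[(1281+1402)/2] = 121/1341.5 ≈ 0.0902.
%ΔP_y = (28.13 − 33.61)/[(33.61+28.13)/2] ≈ -0.1775.
E_xy = 0.0902/-0.1775 ≈ -0.51.
E_xy < 0, so flights and checked-bag fees are complements.

-0.51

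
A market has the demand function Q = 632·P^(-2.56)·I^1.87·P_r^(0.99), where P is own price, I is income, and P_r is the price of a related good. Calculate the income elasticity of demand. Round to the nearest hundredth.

For a Cobb–Douglas (constant-elasticity) form Q = A·I^α·…, the elasticity with respect to I equals the exponent α at every point.
Here the exponent on I is 1.87, so the income elasticity of demand is 1.87.

1.87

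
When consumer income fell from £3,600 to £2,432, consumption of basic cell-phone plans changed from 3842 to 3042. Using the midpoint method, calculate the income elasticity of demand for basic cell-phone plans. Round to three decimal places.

0.600

%ΔQ = (3042 − 3842)/[(3842+3042)/2] = -800/3442 ≈ -0.2324.
%ΔI = (2,432 − 3,600)/[(3,600+2,432)/2] = -1168/3016 ≈ -0.3873.
E_I = %ΔQ/%ΔI ≈ 0.600.
E_I ∈ (0,1): normal good (necessity).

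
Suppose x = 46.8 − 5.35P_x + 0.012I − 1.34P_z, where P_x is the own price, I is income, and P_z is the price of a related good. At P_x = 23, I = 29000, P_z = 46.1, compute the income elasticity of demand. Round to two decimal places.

x = 46.8 − 5.35(23) + 0.012(29000) − 1.34(46.1) = 46.8 − 123.05 + 348 − 61.774 = 209.976.
∂x/∂I = +0.012, so E_I = 0.012·(29000/209.976) ≈ 1.66.
E_I > 1: normal good (luxury).

1.66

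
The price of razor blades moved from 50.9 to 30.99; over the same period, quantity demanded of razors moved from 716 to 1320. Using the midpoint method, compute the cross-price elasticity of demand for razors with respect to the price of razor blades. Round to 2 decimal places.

-1.22

%ΔQ_x = (1320 − 716)/[(716+1320)/2] = 604/1018 ≈ 0.5933.
%ΔP_y = (30.99 − 50.9)/[(50.9+30.99)/2] ≈ -0.4863.
E_xy = 0.5933/-0.4863 ≈ -1.22.
E_xy < 0, so razors and razor blades are complements.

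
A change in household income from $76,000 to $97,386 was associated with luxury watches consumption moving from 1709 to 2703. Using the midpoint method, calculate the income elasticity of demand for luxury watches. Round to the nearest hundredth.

1.83

%ΔQ = (2703 − 1709)/[(1709+2703)/2] = 994/2206 ≈ 0.4506.
%ΔI = (97,386 − 76,000)/[(76,000+97,386)/2] = 21386/86693 ≈ 0.2467.
E_I = %ΔQ/%ΔI ≈ 1.83.
E_I > 1: normal good (luxury).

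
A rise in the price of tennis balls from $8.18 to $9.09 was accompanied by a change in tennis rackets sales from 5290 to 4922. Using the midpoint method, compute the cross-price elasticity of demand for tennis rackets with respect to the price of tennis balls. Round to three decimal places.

%ΔQ_x = (4922 − 5290)/[(5290+4922)/2] = -368/5106 ≈ -0.0721.
%ΔP_y = (9.09 − 8.18)/[(8.18+9.09)/2] ≈ 0.1054.
E_xy = -0.0721/0.1054 ≈ -0.684.
E_xy < 0, so tennis rackets and tennis balls are complements.

-0.684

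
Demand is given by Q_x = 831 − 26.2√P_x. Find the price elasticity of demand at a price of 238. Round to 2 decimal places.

At P_x = 238, Q_x = 426.8061.
dQ_x/dP_x = −26.2/(2√P_x) = −26.2/(2·15.4272).
Point elasticity E = (dQ_x/dP_x)·(P_x/Q_x) = -0.8491 × 238/426.8061 ≈ -0.47.
|E| < 1, so demand is inelastic at this price.

-0.47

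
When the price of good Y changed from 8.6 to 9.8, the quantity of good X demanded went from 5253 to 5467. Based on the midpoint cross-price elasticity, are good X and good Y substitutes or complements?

%ΔQ_x = (5467 − 5253)/[(5253+5467)/2] = 214/5360 ≈ 0.0399.
%ΔP_y = (9.8 − 8.6)/[(8.6+9.8)/2] ≈ 0.1304.
E_xy = 0.0399/0.1304 ≈ 0.306.
E_xy > 0, so the goods are substitutes.

substitutes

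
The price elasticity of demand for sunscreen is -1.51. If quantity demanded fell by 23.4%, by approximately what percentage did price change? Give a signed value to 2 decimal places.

%ΔQ ≈ E × %ΔP ⇒ %ΔP = %ΔQ / E = (-23.4%)/(-1.51) ≈ 15.50%.

15.50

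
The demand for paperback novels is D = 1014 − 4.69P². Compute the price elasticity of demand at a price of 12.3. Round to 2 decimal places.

-4.66

At P = 12.3, D = 304.4499.
dD/dP = −2·4.69·P = −115.374.
Point elasticity E = (dD/dP)·(P/D) = -115.374 × 12.3/304.4499 ≈ -4.66.
|E| > 1, so demand is elastic at this price.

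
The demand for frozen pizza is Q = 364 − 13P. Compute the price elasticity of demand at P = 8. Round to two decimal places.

-0.40

At P = 8, Q = 260.
dQ/dP = −13.
Point elasticity E = (dQ/dP)·(P/Q) = -13 × 8/260 ≈ -0.40.
|E| < 1, so demand is inelastic at this price.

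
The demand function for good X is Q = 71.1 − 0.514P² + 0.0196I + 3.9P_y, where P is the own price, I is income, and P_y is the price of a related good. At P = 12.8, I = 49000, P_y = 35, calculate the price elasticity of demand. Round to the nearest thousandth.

Substituting, Q = 71.1 − 0.514(12.8)² + 0.0196(49000) + 3.9(35) = 71.1 − 84.2138 + 960.4 + 136.5 = 1083.7862.
∂Q/∂P = −2·0.514·P = -13.1584, so E_p = -13.1584·(12.8/1083.7862) ≈ -0.155.
|E_p| < 1: demand is inelastic.

-0.155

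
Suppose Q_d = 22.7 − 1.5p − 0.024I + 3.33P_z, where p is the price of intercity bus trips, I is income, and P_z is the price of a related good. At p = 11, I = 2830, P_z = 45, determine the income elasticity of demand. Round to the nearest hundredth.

-0.77

First evaluate Q_d: 22.7 − 1.5(11) − 0.024(2830) + 3.33(45) = 22.7 − 16.5 − 67.92 + 149.85 = 88.13.
∂Q_d/∂I = −0.024, so E_I = -0.024·(2830/88.13) ≈ -0.77.
E_I < 0: inferior good.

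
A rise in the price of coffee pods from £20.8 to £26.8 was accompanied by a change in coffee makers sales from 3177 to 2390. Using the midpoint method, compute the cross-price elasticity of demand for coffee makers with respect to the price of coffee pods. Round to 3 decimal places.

-1.122

%ΔQ_x = (2390 − 3177)/[(3177+2390)/2] = -787/2783.5 ≈ -0.2827.
%ΔP_y = (26.8 − 20.8)/[(20.8+26.8)/2] ≈ 0.2521.
E_xy = -0.2827/0.2521 ≈ -1.122.
E_xy < 0, so coffee makers and coffee pods are complements.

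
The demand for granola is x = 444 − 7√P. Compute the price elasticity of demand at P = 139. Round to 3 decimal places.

At P = 139, x = 361.4712.
dx/dP = −7/(2√P) = −7/(2·11.7898).
Point elasticity E = (dx/dP)·(P/x) = -0.2969 × 139/361.4712 ≈ -0.114.
|E| < 1, so demand is inelastic at this price.

-0.114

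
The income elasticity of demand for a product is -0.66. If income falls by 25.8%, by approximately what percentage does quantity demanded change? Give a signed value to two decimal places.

17.03

%ΔQ ≈ E × %ΔI = (-0.66) × (-25.8%) ≈ 17.03%.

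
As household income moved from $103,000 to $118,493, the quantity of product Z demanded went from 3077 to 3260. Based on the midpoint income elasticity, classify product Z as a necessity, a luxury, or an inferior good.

%ΔQ = (3260 − 3077)/[(3077+3260)/2] = 183/3168.5 ≈ 0.0578.
%ΔI = (118,493 − 103,000)/[(103,000+118,493)/2] = 15493/110746.5 ≈ 0.1399.
E_I = %ΔQ/%ΔI ≈ 0.413.
E_I ∈ (0,1): normal good (necessity).

necessity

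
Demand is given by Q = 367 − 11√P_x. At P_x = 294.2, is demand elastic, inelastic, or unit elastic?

inelastic

At P_x = 294.2, Q = 178.3251.
dQ/dP_x = −11/(2√P_x) = −11/(2·17.1523).
Point elasticity E = (dQ/dP_x)·(P_x/Q) = -0.3207 × 294.2/178.3251 ≈ -0.529.
|E| ≈ 0.529 < 1, so demand is inelastic.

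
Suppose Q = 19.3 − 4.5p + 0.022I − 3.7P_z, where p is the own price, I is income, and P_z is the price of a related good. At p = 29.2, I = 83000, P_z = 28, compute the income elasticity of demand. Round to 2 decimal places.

Evaluating quantity at (p, I, P_z) gives Q = 19.3 − 4.5(29.2) + 0.022(83000) − 3.7(28) = 19.3 − 131.4 + 1826 − 103.6 = 1610.3.
∂Q/∂I = +0.022, so E_I = 0.022·(83000/1610.3) ≈ 1.13.
E_I > 1: normal good (luxury).

1.13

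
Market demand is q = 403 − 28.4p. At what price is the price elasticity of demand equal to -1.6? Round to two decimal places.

8.73

Set −bp/(a − bp) = −1.6 ⇒ bp = 1.6(a − bp) ⇒ bp(1+1.6) = 1.6·a.
p = 1.6·403/(28.4·2.6) ≈ 8.73.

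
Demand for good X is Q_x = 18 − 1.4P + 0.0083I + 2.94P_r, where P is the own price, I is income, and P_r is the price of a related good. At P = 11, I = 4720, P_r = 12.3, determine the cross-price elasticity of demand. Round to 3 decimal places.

First evaluate Q_x: 18 − 1.4(11) + 0.0083(4720) + 2.94(12.3) = 18 − 15.4 + 39.176 + 36.162 = 77.938.
∂Q_x/∂P_r = +2.94, so E_xy = 2.94·(12.3/77.938) ≈ 0.464.
E_xy > 0: the goods are substitutes.

0.464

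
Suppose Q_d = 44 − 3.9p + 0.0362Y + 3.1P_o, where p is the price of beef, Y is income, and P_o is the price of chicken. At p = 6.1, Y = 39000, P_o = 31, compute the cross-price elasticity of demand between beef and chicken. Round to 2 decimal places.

Q_d = 44 − 3.9(6.1) + 0.0362(39000) + 3.1(31) = 44 − 23.79 + 1411.8 + 96.1 = 1528.11.
∂Q_d/∂P_o = +3.1, so E_xy = 3.1·(31/1528.11) ≈ 0.06.
E_xy > 0: the goods are substitutes.

0.06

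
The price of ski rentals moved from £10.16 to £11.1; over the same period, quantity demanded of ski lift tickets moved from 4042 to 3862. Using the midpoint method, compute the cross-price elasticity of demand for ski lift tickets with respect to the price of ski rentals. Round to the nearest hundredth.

-0.52

%ΔQ_x = (3862 − 4042)/[(4042+3862)/2] = -180/3952 ≈ -0.0455.
%ΔP_y = (11.1 − 10.16)/[(10.16+11.1)/2] ≈ 0.0884.
E_xy = -0.0455/0.0884 ≈ -0.52.
E_xy < 0, so ski lift tickets and ski rentals are complements.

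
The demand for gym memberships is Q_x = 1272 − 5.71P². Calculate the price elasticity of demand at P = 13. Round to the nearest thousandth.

At P = 13, Q_x = 307.01.
dQ_x/dP = −2·5.71·P = −148.46.
Point elasticity E = (dQ_x/dP)·(P/Q_x) = -148.46 × 13/307.01 ≈ -6.286.
|E| > 1, so demand is elastic at this price.

-6.286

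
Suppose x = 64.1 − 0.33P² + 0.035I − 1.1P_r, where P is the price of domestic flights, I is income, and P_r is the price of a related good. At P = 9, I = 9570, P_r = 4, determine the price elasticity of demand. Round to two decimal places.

-0.15

Substituting, x = 64.1 − 0.33(9)² + 0.035(9570) − 1.1(4) = 64.1 − 26.73 + 334.95 − 4.4 = 367.92.
∂x/∂P = −2·0.33·P = -5.94, so E_p = -5.94·(9/367.92) ≈ -0.15.
|E_p| < 1: demand is inelastic.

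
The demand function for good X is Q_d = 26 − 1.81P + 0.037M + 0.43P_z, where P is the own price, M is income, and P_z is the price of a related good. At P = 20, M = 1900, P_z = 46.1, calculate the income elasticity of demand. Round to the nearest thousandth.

0.880

At the given point, Q_d = 26 − 1.81(20) + 0.037(1900) + 0.43(46.1) = 26 − 36.2 + 70.3 + 19.823 = 79.923.
∂Q_d/∂M = +0.037, so E_I = 0.037·(1900/79.923) ≈ 0.880.
E_I ∈ (0,1): normal good (necessity).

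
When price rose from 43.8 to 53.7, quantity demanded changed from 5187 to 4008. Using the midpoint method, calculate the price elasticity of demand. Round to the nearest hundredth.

%ΔQ = (4008 − 5187)/[(5187 + 4008)/2] = -1179/4597.5 ≈ -0.2564.
%Δp = (53.7 − 43.8)/[(43.8 + 53.7)/2] = 9.9/48.75 ≈ 0.2031.
Arc elasticity E = %ΔQ/%Δp ≈ -0.2564/0.2031 ≈ -1.26.
|E| > 1: demand is elastic over this range.

-1.26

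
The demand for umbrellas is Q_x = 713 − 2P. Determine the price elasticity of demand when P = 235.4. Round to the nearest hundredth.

At P = 235.4, Q_x = 242.2.
dQ_x/dP = −2.
Point elasticity E = (dQ_x/dP)·(P/Q_x) = -2 × 235.4/242.2 ≈ -1.94.
|E| > 1, so demand is elastic at this price.

-1.94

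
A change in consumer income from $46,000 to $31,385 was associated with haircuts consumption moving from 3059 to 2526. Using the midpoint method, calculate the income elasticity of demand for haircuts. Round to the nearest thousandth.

0.505

%ΔQ = (2526 − 3059)/[(3059+2526)/2] = -533/2792.5 ≈ -0.1909.
%ΔY = (31,385 − 46,000)/[(46,000+31,385)/2] = -14615/38692.5 ≈ -0.3777.
E_I = %ΔQ/%ΔY ≈ 0.505.
E_I ∈ (0,1): normal good (necessity).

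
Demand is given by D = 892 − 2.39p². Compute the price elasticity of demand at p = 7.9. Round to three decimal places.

At p = 7.9, D = 742.8401.
dD/dp = −2·2.39·p = −37.762.
Point elasticity E = (dD/dp)·(p/D) = -37.762 × 7.9/742.8401 ≈ -0.402.
|E| < 1, so demand is inelastic at this price.

-0.402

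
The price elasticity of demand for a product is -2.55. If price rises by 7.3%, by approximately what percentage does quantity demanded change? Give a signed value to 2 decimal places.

%ΔQ ≈ E × %ΔP = (-2.55) × (7.3%) ≈ -18.62%.

-18.62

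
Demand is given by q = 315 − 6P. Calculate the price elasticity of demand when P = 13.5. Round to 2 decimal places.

-0.35

At P = 13.5, q = 234.
dq/dP = −6.
Point elasticity E = (dq/dP)·(P/q) = -6 × 13.5/234 ≈ -0.35.
|E| < 1, so demand is inelastic at this price.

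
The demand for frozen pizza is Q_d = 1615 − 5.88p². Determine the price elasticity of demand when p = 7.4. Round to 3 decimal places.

-0.498

At p = 7.4, Q_d = 1293.0112.
dQ_d/dp = −2·5.88·p = −87.024.
Point elasticity E = (dQ_d/dp)·(p/Q_d) = -87.024 × 7.4/1293.0112 ≈ -0.498.
|E| < 1, so demand is inelastic at this price.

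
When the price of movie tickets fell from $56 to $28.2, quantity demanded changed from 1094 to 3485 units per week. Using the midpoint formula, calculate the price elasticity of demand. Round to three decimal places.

-1.582

%ΔQ = (3485 − 1094)/[(1094 + 3485)/2] = 2391/2289.5 ≈ 1.0443.
%Δp = (28.2 − 56)/[(56 + 28.2)/2] = -27.8/42.1 ≈ -0.6603.
Arc elasticity E = %ΔQ/%Δp ≈ 1.0443/-0.6603 ≈ -1.582.
|E| > 1: demand is elastic over this range.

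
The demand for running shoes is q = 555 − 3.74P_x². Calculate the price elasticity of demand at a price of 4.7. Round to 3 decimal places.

At P_x = 4.7, q = 472.3834.
dq/dP_x = −2·3.74·P_x = −35.156.
Point elasticity E = (dq/dP_x)·(P_x/q) = -35.156 × 4.7/472.3834 ≈ -0.350.
|E| < 1, so demand is inelastic at this price.

-0.350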